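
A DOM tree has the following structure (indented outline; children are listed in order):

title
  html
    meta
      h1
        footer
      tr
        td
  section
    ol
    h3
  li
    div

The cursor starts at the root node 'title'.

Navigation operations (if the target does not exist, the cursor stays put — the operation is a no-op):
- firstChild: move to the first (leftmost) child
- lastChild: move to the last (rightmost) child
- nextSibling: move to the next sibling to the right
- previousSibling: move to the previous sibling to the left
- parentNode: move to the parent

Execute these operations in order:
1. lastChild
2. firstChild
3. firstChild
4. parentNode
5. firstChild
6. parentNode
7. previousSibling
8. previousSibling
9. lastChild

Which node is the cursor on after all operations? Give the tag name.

After 1 (lastChild): li
After 2 (firstChild): div
After 3 (firstChild): div (no-op, stayed)
After 4 (parentNode): li
After 5 (firstChild): div
After 6 (parentNode): li
After 7 (previousSibling): section
After 8 (previousSibling): html
After 9 (lastChild): meta

Answer: meta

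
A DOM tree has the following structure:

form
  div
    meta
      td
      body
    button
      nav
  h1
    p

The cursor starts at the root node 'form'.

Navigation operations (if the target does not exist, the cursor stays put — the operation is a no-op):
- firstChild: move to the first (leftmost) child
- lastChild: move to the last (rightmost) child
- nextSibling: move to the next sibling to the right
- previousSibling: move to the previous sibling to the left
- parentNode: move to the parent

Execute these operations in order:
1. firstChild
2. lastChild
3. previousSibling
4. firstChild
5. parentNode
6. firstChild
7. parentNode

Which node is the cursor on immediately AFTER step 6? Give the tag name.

After 1 (firstChild): div
After 2 (lastChild): button
After 3 (previousSibling): meta
After 4 (firstChild): td
After 5 (parentNode): meta
After 6 (firstChild): td

Answer: td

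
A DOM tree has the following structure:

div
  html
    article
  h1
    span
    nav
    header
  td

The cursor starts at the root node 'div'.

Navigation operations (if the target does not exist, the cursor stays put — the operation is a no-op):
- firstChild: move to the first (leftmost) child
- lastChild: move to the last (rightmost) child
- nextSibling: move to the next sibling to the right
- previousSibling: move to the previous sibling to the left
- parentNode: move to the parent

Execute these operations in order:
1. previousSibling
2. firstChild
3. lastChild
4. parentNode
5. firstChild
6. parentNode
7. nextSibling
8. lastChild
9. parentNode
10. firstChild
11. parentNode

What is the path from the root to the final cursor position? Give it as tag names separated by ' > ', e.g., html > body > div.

Answer: div > h1

Derivation:
After 1 (previousSibling): div (no-op, stayed)
After 2 (firstChild): html
After 3 (lastChild): article
After 4 (parentNode): html
After 5 (firstChild): article
After 6 (parentNode): html
After 7 (nextSibling): h1
After 8 (lastChild): header
After 9 (parentNode): h1
After 10 (firstChild): span
After 11 (parentNode): h1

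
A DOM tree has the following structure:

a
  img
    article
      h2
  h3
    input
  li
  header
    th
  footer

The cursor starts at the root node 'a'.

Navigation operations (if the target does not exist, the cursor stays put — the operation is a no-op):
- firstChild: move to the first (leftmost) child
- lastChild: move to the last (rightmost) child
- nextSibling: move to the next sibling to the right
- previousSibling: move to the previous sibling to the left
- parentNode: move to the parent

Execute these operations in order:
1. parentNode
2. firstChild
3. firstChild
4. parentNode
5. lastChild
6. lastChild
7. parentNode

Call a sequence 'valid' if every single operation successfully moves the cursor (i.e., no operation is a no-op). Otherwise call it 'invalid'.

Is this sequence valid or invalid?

After 1 (parentNode): a (no-op, stayed)
After 2 (firstChild): img
After 3 (firstChild): article
After 4 (parentNode): img
After 5 (lastChild): article
After 6 (lastChild): h2
After 7 (parentNode): article

Answer: invalid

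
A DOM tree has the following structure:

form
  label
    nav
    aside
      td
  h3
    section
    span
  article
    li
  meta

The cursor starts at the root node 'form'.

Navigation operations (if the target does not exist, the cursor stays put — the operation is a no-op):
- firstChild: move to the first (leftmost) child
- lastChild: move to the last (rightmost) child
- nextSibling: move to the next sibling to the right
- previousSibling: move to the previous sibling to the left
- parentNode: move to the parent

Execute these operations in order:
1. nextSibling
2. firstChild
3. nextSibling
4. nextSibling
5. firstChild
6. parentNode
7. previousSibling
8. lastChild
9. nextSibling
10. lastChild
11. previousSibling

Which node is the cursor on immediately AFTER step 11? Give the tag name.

After 1 (nextSibling): form (no-op, stayed)
After 2 (firstChild): label
After 3 (nextSibling): h3
After 4 (nextSibling): article
After 5 (firstChild): li
After 6 (parentNode): article
After 7 (previousSibling): h3
After 8 (lastChild): span
After 9 (nextSibling): span (no-op, stayed)
After 10 (lastChild): span (no-op, stayed)
After 11 (previousSibling): section

Answer: section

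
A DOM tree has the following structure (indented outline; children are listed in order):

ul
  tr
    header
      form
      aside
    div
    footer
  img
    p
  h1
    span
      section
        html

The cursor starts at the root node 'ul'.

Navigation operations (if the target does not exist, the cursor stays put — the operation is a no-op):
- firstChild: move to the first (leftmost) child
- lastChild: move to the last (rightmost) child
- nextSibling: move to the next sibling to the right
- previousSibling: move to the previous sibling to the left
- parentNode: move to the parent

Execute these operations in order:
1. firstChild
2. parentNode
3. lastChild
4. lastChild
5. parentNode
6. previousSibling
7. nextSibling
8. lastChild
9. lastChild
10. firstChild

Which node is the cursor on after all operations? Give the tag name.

Answer: html

Derivation:
After 1 (firstChild): tr
After 2 (parentNode): ul
After 3 (lastChild): h1
After 4 (lastChild): span
After 5 (parentNode): h1
After 6 (previousSibling): img
After 7 (nextSibling): h1
After 8 (lastChild): span
After 9 (lastChild): section
After 10 (firstChild): html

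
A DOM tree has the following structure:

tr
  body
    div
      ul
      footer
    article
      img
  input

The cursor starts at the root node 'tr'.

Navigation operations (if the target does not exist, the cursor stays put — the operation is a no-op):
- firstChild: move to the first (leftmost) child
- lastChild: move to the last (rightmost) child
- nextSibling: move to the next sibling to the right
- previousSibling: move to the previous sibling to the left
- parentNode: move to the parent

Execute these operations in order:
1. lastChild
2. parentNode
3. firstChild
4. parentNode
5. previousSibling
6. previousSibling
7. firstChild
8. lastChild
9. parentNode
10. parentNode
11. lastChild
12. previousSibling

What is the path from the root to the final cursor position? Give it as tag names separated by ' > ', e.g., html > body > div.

After 1 (lastChild): input
After 2 (parentNode): tr
After 3 (firstChild): body
After 4 (parentNode): tr
After 5 (previousSibling): tr (no-op, stayed)
After 6 (previousSibling): tr (no-op, stayed)
After 7 (firstChild): body
After 8 (lastChild): article
After 9 (parentNode): body
After 10 (parentNode): tr
After 11 (lastChild): input
After 12 (previousSibling): body

Answer: tr > body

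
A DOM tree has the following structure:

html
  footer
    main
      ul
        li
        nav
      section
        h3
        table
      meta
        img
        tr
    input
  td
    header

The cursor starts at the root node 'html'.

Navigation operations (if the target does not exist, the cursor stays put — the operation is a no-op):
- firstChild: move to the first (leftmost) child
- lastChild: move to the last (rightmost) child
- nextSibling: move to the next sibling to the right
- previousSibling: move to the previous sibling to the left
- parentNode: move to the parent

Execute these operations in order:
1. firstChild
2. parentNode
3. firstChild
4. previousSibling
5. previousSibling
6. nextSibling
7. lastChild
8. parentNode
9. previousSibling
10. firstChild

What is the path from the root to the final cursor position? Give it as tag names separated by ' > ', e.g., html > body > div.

After 1 (firstChild): footer
After 2 (parentNode): html
After 3 (firstChild): footer
After 4 (previousSibling): footer (no-op, stayed)
After 5 (previousSibling): footer (no-op, stayed)
After 6 (nextSibling): td
After 7 (lastChild): header
After 8 (parentNode): td
After 9 (previousSibling): footer
After 10 (firstChild): main

Answer: html > footer > main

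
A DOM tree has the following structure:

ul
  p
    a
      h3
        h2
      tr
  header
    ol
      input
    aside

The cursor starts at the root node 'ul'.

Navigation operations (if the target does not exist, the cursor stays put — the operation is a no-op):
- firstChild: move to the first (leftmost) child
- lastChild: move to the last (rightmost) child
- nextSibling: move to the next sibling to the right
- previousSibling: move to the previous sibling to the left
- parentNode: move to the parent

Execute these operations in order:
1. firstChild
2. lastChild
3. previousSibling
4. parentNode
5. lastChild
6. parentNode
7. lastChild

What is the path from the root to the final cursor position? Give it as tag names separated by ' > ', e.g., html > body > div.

Answer: ul > p > a

Derivation:
After 1 (firstChild): p
After 2 (lastChild): a
After 3 (previousSibling): a (no-op, stayed)
After 4 (parentNode): p
After 5 (lastChild): a
After 6 (parentNode): p
After 7 (lastChild): a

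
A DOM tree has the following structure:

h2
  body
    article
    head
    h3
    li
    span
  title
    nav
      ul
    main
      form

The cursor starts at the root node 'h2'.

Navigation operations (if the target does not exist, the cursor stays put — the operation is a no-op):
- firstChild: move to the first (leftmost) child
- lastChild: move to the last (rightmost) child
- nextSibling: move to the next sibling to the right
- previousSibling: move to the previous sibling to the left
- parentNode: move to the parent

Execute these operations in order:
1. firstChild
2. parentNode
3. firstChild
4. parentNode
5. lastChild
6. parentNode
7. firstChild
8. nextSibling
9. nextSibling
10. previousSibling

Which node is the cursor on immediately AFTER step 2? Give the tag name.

After 1 (firstChild): body
After 2 (parentNode): h2

Answer: h2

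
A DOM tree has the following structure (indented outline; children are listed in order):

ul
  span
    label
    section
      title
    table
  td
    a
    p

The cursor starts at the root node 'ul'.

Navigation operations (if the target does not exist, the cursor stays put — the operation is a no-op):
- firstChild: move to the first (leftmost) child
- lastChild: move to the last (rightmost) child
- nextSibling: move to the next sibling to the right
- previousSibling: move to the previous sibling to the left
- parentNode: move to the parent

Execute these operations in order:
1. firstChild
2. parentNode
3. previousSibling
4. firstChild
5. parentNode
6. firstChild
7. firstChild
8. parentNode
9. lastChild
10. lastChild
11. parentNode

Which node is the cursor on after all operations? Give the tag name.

Answer: span

Derivation:
After 1 (firstChild): span
After 2 (parentNode): ul
After 3 (previousSibling): ul (no-op, stayed)
After 4 (firstChild): span
After 5 (parentNode): ul
After 6 (firstChild): span
After 7 (firstChild): label
After 8 (parentNode): span
After 9 (lastChild): table
After 10 (lastChild): table (no-op, stayed)
After 11 (parentNode): span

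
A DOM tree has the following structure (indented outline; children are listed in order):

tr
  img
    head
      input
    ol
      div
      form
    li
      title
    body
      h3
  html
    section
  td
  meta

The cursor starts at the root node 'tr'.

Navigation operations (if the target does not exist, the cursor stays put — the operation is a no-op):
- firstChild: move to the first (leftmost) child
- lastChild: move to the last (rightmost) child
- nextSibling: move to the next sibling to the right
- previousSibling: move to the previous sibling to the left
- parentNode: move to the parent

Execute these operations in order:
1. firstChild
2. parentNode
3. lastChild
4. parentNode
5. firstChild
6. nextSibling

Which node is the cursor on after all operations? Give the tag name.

Answer: html

Derivation:
After 1 (firstChild): img
After 2 (parentNode): tr
After 3 (lastChild): meta
After 4 (parentNode): tr
After 5 (firstChild): img
After 6 (nextSibling): html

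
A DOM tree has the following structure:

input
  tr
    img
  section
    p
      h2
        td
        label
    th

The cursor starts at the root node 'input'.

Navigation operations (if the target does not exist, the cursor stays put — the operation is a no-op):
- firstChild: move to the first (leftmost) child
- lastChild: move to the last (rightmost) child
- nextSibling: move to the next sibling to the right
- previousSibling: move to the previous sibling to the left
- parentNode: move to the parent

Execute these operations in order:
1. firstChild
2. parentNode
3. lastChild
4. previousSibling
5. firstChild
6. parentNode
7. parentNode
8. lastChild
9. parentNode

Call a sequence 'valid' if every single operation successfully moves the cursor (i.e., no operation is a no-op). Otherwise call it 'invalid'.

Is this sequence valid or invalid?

After 1 (firstChild): tr
After 2 (parentNode): input
After 3 (lastChild): section
After 4 (previousSibling): tr
After 5 (firstChild): img
After 6 (parentNode): tr
After 7 (parentNode): input
After 8 (lastChild): section
After 9 (parentNode): input

Answer: valid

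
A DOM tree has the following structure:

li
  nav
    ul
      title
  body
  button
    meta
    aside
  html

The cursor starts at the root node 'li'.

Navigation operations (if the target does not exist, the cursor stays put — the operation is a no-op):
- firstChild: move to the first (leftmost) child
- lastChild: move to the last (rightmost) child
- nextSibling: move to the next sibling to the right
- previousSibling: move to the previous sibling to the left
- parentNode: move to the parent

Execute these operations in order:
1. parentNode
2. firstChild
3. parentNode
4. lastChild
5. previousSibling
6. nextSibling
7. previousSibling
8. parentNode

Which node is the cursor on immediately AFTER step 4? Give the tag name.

After 1 (parentNode): li (no-op, stayed)
After 2 (firstChild): nav
After 3 (parentNode): li
After 4 (lastChild): html

Answer: html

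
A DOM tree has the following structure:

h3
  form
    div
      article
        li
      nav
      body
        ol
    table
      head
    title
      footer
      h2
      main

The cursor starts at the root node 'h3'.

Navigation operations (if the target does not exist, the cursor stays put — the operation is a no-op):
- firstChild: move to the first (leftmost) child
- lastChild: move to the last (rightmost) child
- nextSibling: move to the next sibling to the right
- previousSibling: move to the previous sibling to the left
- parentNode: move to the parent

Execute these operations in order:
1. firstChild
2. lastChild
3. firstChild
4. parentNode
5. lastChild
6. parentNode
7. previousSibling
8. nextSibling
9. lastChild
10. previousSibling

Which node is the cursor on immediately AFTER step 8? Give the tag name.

After 1 (firstChild): form
After 2 (lastChild): title
After 3 (firstChild): footer
After 4 (parentNode): title
After 5 (lastChild): main
After 6 (parentNode): title
After 7 (previousSibling): table
After 8 (nextSibling): title

Answer: title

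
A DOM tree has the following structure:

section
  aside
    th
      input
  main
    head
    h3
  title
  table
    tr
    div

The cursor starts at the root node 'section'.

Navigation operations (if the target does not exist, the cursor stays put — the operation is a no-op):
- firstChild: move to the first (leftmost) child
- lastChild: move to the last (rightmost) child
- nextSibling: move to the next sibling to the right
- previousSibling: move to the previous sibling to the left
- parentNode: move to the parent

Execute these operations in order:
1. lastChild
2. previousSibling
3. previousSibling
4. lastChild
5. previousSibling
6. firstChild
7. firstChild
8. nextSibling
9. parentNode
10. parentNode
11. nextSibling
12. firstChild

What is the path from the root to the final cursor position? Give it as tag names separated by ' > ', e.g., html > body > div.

Answer: section > aside

Derivation:
After 1 (lastChild): table
After 2 (previousSibling): title
After 3 (previousSibling): main
After 4 (lastChild): h3
After 5 (previousSibling): head
After 6 (firstChild): head (no-op, stayed)
After 7 (firstChild): head (no-op, stayed)
After 8 (nextSibling): h3
After 9 (parentNode): main
After 10 (parentNode): section
After 11 (nextSibling): section (no-op, stayed)
After 12 (firstChild): aside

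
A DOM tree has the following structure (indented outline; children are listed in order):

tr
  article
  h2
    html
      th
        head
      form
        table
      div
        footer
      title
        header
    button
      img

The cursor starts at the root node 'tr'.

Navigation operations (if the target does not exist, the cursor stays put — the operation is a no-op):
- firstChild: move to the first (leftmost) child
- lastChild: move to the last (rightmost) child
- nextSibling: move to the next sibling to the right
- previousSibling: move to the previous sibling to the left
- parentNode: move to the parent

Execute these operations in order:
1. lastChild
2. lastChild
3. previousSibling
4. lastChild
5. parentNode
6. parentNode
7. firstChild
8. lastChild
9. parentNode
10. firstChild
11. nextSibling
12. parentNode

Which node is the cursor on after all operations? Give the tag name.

After 1 (lastChild): h2
After 2 (lastChild): button
After 3 (previousSibling): html
After 4 (lastChild): title
After 5 (parentNode): html
After 6 (parentNode): h2
After 7 (firstChild): html
After 8 (lastChild): title
After 9 (parentNode): html
After 10 (firstChild): th
After 11 (nextSibling): form
After 12 (parentNode): html

Answer: html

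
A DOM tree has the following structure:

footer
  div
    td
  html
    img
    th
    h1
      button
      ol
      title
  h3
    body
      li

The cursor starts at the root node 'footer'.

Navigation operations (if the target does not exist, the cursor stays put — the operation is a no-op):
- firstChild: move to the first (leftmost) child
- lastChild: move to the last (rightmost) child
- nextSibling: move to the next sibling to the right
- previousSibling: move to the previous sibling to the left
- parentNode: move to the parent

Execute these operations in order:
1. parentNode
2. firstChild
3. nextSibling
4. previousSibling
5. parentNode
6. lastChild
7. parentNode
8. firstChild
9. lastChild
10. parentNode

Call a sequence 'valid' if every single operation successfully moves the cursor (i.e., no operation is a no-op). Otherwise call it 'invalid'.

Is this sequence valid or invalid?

After 1 (parentNode): footer (no-op, stayed)
After 2 (firstChild): div
After 3 (nextSibling): html
After 4 (previousSibling): div
After 5 (parentNode): footer
After 6 (lastChild): h3
After 7 (parentNode): footer
After 8 (firstChild): div
After 9 (lastChild): td
After 10 (parentNode): div

Answer: invalid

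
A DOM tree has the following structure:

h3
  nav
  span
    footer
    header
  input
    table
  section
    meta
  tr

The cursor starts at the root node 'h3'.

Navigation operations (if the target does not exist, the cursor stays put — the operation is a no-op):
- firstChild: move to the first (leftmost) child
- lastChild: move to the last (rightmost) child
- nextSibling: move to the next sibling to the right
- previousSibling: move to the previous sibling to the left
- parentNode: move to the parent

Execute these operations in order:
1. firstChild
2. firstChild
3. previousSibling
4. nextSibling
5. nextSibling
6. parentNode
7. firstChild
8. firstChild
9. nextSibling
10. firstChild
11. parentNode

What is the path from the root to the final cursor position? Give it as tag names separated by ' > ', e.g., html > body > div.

Answer: h3 > span

Derivation:
After 1 (firstChild): nav
After 2 (firstChild): nav (no-op, stayed)
After 3 (previousSibling): nav (no-op, stayed)
After 4 (nextSibling): span
After 5 (nextSibling): input
After 6 (parentNode): h3
After 7 (firstChild): nav
After 8 (firstChild): nav (no-op, stayed)
After 9 (nextSibling): span
After 10 (firstChild): footer
After 11 (parentNode): span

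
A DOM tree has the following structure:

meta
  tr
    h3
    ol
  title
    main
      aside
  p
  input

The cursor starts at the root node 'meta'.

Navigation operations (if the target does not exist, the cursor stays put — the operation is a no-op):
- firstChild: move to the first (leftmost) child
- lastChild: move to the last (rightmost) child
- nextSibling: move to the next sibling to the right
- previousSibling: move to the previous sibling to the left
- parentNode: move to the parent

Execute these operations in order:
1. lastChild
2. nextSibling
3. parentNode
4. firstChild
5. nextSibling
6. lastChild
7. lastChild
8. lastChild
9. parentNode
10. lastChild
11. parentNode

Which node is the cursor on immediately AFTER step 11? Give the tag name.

After 1 (lastChild): input
After 2 (nextSibling): input (no-op, stayed)
After 3 (parentNode): meta
After 4 (firstChild): tr
After 5 (nextSibling): title
After 6 (lastChild): main
After 7 (lastChild): aside
After 8 (lastChild): aside (no-op, stayed)
After 9 (parentNode): main
After 10 (lastChild): aside
After 11 (parentNode): main

Answer: main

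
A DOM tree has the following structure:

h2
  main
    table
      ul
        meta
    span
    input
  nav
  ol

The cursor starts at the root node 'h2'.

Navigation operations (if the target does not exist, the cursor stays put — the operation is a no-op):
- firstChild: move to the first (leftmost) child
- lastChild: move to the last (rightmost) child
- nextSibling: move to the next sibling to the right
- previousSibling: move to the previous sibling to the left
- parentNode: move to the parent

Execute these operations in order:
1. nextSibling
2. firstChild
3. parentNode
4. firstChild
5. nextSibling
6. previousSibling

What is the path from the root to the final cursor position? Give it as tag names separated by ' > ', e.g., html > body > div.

After 1 (nextSibling): h2 (no-op, stayed)
After 2 (firstChild): main
After 3 (parentNode): h2
After 4 (firstChild): main
After 5 (nextSibling): nav
After 6 (previousSibling): main

Answer: h2 > main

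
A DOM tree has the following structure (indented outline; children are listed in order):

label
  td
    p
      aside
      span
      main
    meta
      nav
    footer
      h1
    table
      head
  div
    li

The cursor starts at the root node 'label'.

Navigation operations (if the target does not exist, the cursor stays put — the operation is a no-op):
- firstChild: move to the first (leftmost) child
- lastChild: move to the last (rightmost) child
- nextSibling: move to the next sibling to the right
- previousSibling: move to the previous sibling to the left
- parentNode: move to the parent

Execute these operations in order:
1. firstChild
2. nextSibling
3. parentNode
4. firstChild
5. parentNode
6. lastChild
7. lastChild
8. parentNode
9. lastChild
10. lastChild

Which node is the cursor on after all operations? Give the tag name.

Answer: li

Derivation:
After 1 (firstChild): td
After 2 (nextSibling): div
After 3 (parentNode): label
After 4 (firstChild): td
After 5 (parentNode): label
After 6 (lastChild): div
After 7 (lastChild): li
After 8 (parentNode): div
After 9 (lastChild): li
After 10 (lastChild): li (no-op, stayed)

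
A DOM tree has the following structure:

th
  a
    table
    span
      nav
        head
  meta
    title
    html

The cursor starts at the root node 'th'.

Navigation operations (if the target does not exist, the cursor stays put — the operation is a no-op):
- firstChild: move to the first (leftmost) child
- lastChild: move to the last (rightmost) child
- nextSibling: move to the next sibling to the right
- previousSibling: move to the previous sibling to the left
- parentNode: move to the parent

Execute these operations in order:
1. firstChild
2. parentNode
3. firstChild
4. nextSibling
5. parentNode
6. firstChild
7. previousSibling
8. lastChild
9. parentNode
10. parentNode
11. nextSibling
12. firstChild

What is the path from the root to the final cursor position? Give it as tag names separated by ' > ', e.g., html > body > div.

Answer: th > a

Derivation:
After 1 (firstChild): a
After 2 (parentNode): th
After 3 (firstChild): a
After 4 (nextSibling): meta
After 5 (parentNode): th
After 6 (firstChild): a
After 7 (previousSibling): a (no-op, stayed)
After 8 (lastChild): span
After 9 (parentNode): a
After 10 (parentNode): th
After 11 (nextSibling): th (no-op, stayed)
After 12 (firstChild): a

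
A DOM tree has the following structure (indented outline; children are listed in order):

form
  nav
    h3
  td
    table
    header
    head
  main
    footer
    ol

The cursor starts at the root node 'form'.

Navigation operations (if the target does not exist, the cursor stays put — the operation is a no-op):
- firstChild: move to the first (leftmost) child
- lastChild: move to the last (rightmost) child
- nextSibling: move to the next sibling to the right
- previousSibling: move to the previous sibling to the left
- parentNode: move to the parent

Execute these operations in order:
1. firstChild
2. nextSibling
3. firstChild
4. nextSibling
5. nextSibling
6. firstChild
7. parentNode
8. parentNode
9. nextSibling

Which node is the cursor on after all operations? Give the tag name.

After 1 (firstChild): nav
After 2 (nextSibling): td
After 3 (firstChild): table
After 4 (nextSibling): header
After 5 (nextSibling): head
After 6 (firstChild): head (no-op, stayed)
After 7 (parentNode): td
After 8 (parentNode): form
After 9 (nextSibling): form (no-op, stayed)

Answer: form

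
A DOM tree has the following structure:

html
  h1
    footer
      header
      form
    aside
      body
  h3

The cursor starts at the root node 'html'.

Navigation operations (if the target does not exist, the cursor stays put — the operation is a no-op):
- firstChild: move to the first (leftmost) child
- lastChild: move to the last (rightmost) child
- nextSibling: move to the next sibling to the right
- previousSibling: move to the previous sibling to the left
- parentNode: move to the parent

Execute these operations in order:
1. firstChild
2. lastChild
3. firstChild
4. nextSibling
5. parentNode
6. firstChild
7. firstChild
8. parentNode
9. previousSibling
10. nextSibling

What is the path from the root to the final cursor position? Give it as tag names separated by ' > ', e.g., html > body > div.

After 1 (firstChild): h1
After 2 (lastChild): aside
After 3 (firstChild): body
After 4 (nextSibling): body (no-op, stayed)
After 5 (parentNode): aside
After 6 (firstChild): body
After 7 (firstChild): body (no-op, stayed)
After 8 (parentNode): aside
After 9 (previousSibling): footer
After 10 (nextSibling): aside

Answer: html > h1 > aside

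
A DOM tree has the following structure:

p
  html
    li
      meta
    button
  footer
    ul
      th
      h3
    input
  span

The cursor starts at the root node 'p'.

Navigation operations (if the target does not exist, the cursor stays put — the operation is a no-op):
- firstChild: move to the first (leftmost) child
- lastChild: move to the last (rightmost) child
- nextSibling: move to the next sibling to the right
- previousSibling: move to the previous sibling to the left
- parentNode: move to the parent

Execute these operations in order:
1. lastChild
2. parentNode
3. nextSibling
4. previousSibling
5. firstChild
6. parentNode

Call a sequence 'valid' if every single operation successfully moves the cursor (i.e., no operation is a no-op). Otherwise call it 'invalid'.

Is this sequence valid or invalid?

Answer: invalid

Derivation:
After 1 (lastChild): span
After 2 (parentNode): p
After 3 (nextSibling): p (no-op, stayed)
After 4 (previousSibling): p (no-op, stayed)
After 5 (firstChild): html
After 6 (parentNode): p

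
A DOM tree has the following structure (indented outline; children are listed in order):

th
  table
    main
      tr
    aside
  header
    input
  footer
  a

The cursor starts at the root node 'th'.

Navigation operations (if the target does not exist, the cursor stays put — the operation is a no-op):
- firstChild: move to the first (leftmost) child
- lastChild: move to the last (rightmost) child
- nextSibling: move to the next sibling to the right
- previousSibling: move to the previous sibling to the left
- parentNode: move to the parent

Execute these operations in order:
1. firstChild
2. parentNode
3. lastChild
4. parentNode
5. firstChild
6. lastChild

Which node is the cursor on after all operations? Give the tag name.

Answer: aside

Derivation:
After 1 (firstChild): table
After 2 (parentNode): th
After 3 (lastChild): a
After 4 (parentNode): th
After 5 (firstChild): table
After 6 (lastChild): aside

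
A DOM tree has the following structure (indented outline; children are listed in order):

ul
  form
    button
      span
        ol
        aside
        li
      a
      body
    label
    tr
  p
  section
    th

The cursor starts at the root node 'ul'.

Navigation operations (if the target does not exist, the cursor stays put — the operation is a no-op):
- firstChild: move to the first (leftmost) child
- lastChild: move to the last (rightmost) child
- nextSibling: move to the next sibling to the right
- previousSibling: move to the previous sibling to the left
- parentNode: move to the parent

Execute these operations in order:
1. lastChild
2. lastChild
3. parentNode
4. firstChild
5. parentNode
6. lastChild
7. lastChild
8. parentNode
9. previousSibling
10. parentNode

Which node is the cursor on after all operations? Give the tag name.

After 1 (lastChild): section
After 2 (lastChild): th
After 3 (parentNode): section
After 4 (firstChild): th
After 5 (parentNode): section
After 6 (lastChild): th
After 7 (lastChild): th (no-op, stayed)
After 8 (parentNode): section
After 9 (previousSibling): p
After 10 (parentNode): ul

Answer: ul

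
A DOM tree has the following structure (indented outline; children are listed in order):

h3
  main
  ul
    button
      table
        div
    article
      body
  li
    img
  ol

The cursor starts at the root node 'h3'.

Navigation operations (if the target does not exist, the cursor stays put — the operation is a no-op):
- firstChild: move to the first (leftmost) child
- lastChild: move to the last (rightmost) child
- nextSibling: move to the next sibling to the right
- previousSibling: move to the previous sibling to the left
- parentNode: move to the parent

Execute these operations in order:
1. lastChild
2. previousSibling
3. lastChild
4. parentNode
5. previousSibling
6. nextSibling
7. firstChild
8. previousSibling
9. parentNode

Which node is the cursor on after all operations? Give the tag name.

After 1 (lastChild): ol
After 2 (previousSibling): li
After 3 (lastChild): img
After 4 (parentNode): li
After 5 (previousSibling): ul
After 6 (nextSibling): li
After 7 (firstChild): img
After 8 (previousSibling): img (no-op, stayed)
After 9 (parentNode): li

Answer: li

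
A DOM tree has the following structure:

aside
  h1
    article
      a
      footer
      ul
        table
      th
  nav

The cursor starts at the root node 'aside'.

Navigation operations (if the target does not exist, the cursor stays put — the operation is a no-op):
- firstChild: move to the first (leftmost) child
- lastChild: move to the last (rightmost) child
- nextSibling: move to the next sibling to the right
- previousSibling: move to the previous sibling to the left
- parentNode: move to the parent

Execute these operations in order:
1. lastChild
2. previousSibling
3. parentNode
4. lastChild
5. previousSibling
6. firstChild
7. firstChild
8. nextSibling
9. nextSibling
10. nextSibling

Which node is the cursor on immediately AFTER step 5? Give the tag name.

After 1 (lastChild): nav
After 2 (previousSibling): h1
After 3 (parentNode): aside
After 4 (lastChild): nav
After 5 (previousSibling): h1

Answer: h1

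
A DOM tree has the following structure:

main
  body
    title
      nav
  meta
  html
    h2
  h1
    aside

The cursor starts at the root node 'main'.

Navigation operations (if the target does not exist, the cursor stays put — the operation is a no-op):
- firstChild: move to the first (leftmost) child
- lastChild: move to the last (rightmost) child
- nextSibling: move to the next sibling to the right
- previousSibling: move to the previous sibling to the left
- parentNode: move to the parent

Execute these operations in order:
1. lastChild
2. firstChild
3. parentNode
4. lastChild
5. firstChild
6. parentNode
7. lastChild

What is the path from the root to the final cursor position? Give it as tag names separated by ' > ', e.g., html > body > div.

After 1 (lastChild): h1
After 2 (firstChild): aside
After 3 (parentNode): h1
After 4 (lastChild): aside
After 5 (firstChild): aside (no-op, stayed)
After 6 (parentNode): h1
After 7 (lastChild): aside

Answer: main > h1 > aside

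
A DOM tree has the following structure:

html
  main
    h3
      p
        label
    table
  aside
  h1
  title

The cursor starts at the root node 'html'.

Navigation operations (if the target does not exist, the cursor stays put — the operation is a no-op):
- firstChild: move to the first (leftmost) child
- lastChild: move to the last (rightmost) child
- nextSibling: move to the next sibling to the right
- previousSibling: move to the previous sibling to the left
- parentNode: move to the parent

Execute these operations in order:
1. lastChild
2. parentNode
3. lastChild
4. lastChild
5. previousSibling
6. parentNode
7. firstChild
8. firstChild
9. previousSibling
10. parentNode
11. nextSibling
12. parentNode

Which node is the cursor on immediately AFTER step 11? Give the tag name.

After 1 (lastChild): title
After 2 (parentNode): html
After 3 (lastChild): title
After 4 (lastChild): title (no-op, stayed)
After 5 (previousSibling): h1
After 6 (parentNode): html
After 7 (firstChild): main
After 8 (firstChild): h3
After 9 (previousSibling): h3 (no-op, stayed)
After 10 (parentNode): main
After 11 (nextSibling): aside

Answer: aside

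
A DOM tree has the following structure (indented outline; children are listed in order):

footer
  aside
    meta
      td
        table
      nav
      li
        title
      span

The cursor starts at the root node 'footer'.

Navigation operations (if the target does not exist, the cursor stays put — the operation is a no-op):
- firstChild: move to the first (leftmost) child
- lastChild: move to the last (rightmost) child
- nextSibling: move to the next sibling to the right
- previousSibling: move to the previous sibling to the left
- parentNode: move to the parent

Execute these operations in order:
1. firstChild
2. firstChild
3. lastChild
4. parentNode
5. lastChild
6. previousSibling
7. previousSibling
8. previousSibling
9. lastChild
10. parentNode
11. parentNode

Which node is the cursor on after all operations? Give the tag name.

After 1 (firstChild): aside
After 2 (firstChild): meta
After 3 (lastChild): span
After 4 (parentNode): meta
After 5 (lastChild): span
After 6 (previousSibling): li
After 7 (previousSibling): nav
After 8 (previousSibling): td
After 9 (lastChild): table
After 10 (parentNode): td
After 11 (parentNode): meta

Answer: meta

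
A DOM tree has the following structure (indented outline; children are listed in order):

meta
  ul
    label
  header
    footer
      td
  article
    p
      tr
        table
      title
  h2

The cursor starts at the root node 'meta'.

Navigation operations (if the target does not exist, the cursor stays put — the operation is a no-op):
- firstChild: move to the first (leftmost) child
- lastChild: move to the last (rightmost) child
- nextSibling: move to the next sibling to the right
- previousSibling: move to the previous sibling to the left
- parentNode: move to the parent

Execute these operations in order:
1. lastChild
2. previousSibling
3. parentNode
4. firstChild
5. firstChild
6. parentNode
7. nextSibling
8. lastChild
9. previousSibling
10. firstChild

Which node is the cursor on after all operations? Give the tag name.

Answer: td

Derivation:
After 1 (lastChild): h2
After 2 (previousSibling): article
After 3 (parentNode): meta
After 4 (firstChild): ul
After 5 (firstChild): label
After 6 (parentNode): ul
After 7 (nextSibling): header
After 8 (lastChild): footer
After 9 (previousSibling): footer (no-op, stayed)
After 10 (firstChild): td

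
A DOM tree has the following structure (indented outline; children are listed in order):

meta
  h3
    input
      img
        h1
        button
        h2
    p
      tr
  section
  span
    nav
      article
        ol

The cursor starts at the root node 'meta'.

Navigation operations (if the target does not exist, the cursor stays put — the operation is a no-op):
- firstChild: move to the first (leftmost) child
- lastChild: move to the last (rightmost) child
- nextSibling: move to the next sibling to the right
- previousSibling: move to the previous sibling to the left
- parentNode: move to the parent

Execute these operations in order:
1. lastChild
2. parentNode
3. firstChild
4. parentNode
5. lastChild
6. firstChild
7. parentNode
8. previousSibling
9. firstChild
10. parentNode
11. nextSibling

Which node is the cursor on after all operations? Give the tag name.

After 1 (lastChild): span
After 2 (parentNode): meta
After 3 (firstChild): h3
After 4 (parentNode): meta
After 5 (lastChild): span
After 6 (firstChild): nav
After 7 (parentNode): span
After 8 (previousSibling): section
After 9 (firstChild): section (no-op, stayed)
After 10 (parentNode): meta
After 11 (nextSibling): meta (no-op, stayed)

Answer: meta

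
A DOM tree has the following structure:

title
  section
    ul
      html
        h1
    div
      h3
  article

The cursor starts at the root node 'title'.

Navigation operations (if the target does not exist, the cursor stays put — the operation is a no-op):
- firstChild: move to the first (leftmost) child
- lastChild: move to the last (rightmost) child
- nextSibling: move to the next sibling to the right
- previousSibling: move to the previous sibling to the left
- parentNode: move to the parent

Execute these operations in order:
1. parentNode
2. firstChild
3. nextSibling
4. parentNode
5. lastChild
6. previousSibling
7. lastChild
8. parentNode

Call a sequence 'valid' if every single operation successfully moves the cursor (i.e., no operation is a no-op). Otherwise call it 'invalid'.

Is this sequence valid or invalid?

After 1 (parentNode): title (no-op, stayed)
After 2 (firstChild): section
After 3 (nextSibling): article
After 4 (parentNode): title
After 5 (lastChild): article
After 6 (previousSibling): section
After 7 (lastChild): div
After 8 (parentNode): section

Answer: invalid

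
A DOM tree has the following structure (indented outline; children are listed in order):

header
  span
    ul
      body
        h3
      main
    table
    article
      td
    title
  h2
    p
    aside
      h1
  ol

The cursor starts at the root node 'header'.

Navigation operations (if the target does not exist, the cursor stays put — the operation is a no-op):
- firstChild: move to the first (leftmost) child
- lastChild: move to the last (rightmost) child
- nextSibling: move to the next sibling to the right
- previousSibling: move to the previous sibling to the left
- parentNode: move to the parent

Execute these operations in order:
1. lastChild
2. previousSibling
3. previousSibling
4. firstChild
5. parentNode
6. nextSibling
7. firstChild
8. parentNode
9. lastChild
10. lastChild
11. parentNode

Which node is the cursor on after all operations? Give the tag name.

After 1 (lastChild): ol
After 2 (previousSibling): h2
After 3 (previousSibling): span
After 4 (firstChild): ul
After 5 (parentNode): span
After 6 (nextSibling): h2
After 7 (firstChild): p
After 8 (parentNode): h2
After 9 (lastChild): aside
After 10 (lastChild): h1
After 11 (parentNode): aside

Answer: aside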